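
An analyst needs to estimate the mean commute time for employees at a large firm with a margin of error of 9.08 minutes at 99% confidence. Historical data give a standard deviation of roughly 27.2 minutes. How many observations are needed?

60

For a mean, the margin of error is E = z·σ/√n, so n = (zσ/E)².
At 99% confidence, z = 2.576.
n = (2.576 × 27.2 / 9.08)² = 59.55
Round up: n = 60.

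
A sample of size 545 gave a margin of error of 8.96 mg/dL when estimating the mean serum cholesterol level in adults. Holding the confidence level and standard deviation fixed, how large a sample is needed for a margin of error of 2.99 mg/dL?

Margin of error scales as 1/√n, so n₂ = n₁·(E₁/E₂)².
n₂ = 545 × (8.96/2.99)² = 545 × 8.98 = 4894.10
Round up: n₂ = 4895.

4895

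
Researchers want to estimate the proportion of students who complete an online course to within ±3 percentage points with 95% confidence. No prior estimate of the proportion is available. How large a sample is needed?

For a proportion with margin E = 0.03 at 95% confidence, z = 1.960.
With no prior estimate, use p = 0.5, which maximizes p(1−p) at 0.25.
n = 0.25 × (z/E)² = 0.25 × (1.960/0.03)² = 1067.11
Round up: n = 1068.

1068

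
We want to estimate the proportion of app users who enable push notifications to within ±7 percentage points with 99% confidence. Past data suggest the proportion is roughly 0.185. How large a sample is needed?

205

For a proportion with margin E = 0.07 at 99% confidence, z = 2.576.
n = p̂(1−p̂)(z/E)² = 0.185 × 0.815 × (2.576/0.07)² = 204.19
Round up: n = 205.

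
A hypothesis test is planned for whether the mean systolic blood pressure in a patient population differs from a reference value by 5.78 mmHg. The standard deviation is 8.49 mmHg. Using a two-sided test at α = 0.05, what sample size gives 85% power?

20

For a one-sample z-test, n = ((z_{α/2} + z_β)·σ/δ)².
z_{α/2} = 1.960 (two-sided α = 0.05); z_β = 1.036 (power 85% → β = 0.15).
n = (2.996 × 8.49 / 5.78)² = 19.37
Round up: n = 20.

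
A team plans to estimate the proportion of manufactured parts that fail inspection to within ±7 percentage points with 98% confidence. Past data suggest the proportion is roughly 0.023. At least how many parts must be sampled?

25

For a proportion with margin E = 0.07 at 98% confidence, z = 2.326.
n = p̂(1−p̂)(z/E)² = 0.023 × 0.977 × (2.326/0.07)² = 24.81
Round up: n = 25.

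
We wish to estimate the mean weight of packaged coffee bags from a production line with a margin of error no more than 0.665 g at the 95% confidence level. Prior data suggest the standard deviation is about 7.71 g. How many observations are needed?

517

For a mean, the margin of error is E = z·σ/√n, so n = (zσ/E)².
At 95% confidence, z = 1.960.
n = (1.960 × 7.71 / 0.665)² = 516.39
Round up: n = 517.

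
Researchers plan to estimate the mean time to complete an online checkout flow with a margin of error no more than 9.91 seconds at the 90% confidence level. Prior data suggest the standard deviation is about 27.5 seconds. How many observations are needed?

For a mean, the margin of error is E = z·σ/√n, so n = (zσ/E)².
At 90% confidence, z = 1.645.
n = (1.645 × 27.5 / 9.91)² = 20.84
Round up: n = 21.

21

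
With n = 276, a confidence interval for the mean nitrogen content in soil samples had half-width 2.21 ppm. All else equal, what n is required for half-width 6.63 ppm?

Margin of error scales as 1/√n, so n₂ = n₁·(E₁/E₂)².
n₂ = 276 × (2.21/6.63)² = 276 × 0.1111 = 30.66
Round up: n₂ = 31.

31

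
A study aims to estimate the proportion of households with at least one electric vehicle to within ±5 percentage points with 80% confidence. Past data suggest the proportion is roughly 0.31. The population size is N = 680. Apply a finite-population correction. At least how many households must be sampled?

For a proportion with margin E = 0.05 at 80% confidence, z = 1.282.
n = p̂(1−p̂)(z/E)² = 0.31 × 0.69 × (1.282/0.05)² = 140.62 — call this n₀.
Finite-population correction with N = 680: n = n₀ / (1 + (n₀−1)/N) = 140.62 / 1.205 = 116.70
Round up: n = 117.

117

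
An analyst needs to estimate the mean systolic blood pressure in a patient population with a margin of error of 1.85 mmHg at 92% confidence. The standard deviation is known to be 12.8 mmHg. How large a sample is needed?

For a mean, the margin of error is E = z·σ/√n, so n = (zσ/E)².
At 92% confidence, z = 1.751.
n = (1.751 × 12.8 / 1.85)² = 146.77
Round up: n = 147.

147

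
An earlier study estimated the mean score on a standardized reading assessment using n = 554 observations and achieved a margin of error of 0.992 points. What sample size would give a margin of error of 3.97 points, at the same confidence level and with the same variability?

35

Margin of error scales as 1/√n, so n₂ = n₁·(E₁/E₂)².
n₂ = 554 × (0.992/3.97)² = 554 × 0.06244 = 34.59
Round up: n₂ = 35.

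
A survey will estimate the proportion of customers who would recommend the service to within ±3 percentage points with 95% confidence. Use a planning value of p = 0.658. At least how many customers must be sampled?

For a proportion with margin E = 0.03 at 95% confidence, z = 1.960.
n = p̂(1−p̂)(z/E)² = 0.658 × 0.342 × (1.960/0.03)² = 960.55
Round up: n = 961.

n = 961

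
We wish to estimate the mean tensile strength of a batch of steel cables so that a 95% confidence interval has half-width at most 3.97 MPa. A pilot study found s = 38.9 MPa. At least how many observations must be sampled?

369

For a mean, the margin of error is E = z·σ/√n, so n = (zσ/E)².
At 95% confidence, z = 1.960.
n = (1.960 × 38.9 / 3.97)² = 368.83
Round up: n = 369.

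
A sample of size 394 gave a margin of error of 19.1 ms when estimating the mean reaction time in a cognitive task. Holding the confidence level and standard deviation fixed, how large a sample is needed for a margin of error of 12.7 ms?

892

Margin of error scales as 1/√n, so n₂ = n₁·(E₁/E₂)².
n₂ = 394 × (19.1/12.7)² = 394 × 2.262 = 891.23
Round up: n₂ = 892.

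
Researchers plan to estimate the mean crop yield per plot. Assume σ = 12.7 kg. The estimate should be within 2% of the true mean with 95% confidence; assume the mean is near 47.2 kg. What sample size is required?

696

For a mean, the margin of error is E = z·σ/√n, so n = (zσ/E)².
At 95% confidence, z = 1.960.
E = 2% of 47.2 = 0.944 kg.
n = (1.960 × 12.7 / 0.944)² = 695.31
Round up: n = 696.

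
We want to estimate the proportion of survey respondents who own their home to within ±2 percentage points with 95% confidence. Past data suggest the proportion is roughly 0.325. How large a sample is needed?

n = 2107

For a proportion with margin E = 0.02 at 95% confidence, z = 1.960.
n = p̂(1−p̂)(z/E)² = 0.325 × 0.675 × (1.960/0.02)² = 2106.88
Round up: n = 2107.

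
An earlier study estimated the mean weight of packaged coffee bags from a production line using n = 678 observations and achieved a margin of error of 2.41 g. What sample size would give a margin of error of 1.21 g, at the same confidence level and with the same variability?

2690

Margin of error scales as 1/√n, so n₂ = n₁·(E₁/E₂)².
n₂ = 678 × (2.41/1.21)² = 678 × 3.967 = 2689.63
Round up: n₂ = 2690.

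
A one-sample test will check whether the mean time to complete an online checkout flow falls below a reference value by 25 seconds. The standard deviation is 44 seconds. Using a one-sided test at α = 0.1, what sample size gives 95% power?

For a one-sample z-test, n = ((z_α + z_β)·σ/δ)².
z_α = 1.282 (one-sided α = 0.1); z_β = 1.645 (power 95% → β = 0.05).
n = (2.927 × 44 / 25)² = 26.54
Round up: n = 27.

27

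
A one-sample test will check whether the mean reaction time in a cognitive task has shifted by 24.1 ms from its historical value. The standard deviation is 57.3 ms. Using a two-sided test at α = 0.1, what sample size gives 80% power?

For a one-sample z-test, n = ((z_{α/2} + z_β)·σ/δ)².
z_{α/2} = 1.645 (two-sided α = 0.1); z_β = 0.842 (power 80% → β = 0.2).
n = (2.487 × 57.3 / 24.1)² = 34.96
Round up: n = 35.

35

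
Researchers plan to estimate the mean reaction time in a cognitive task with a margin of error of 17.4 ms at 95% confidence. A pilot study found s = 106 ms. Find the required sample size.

143

For a mean, the margin of error is E = z·σ/√n, so n = (zσ/E)².
At 95% confidence, z = 1.960.
n = (1.960 × 106 / 17.4)² = 142.57
Round up: n = 143.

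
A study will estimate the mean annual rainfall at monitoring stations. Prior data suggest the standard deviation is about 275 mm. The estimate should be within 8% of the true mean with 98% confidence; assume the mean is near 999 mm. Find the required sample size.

65

For a mean, the margin of error is E = z·σ/√n, so n = (zσ/E)².
At 98% confidence, z = 2.326.
E = 8% of 999 = 79.92 mm.
n = (2.326 × 275 / 79.92)² = 64.06
Round up: n = 65.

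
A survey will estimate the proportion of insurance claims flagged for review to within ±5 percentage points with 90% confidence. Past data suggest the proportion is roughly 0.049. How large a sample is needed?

For a proportion with margin E = 0.05 at 90% confidence, z = 1.645.
n = p̂(1−p̂)(z/E)² = 0.049 × 0.951 × (1.645/0.05)² = 50.44
Round up: n = 51.

51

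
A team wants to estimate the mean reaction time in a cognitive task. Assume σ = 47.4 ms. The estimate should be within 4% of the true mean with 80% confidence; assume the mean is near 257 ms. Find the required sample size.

For a mean, the margin of error is E = z·σ/√n, so n = (zσ/E)².
At 80% confidence, z = 1.282.
E = 4% of 257 = 10.28 ms.
n = (1.282 × 47.4 / 10.28)² = 34.94
Round up: n = 35.

35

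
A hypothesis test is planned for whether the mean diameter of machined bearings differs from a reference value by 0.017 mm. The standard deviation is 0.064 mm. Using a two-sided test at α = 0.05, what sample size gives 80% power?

n = 112

For a one-sample z-test, n = ((z_{α/2} + z_β)·σ/δ)².
z_{α/2} = 1.960 (two-sided α = 0.05); z_β = 0.842 (power 80% → β = 0.2).
n = (2.802 × 0.064 / 0.017)² = 111.28
Round up: n = 112.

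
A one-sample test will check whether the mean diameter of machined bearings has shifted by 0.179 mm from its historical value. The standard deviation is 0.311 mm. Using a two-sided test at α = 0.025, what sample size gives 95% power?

46

For a one-sample z-test, n = ((z_{α/2} + z_β)·σ/δ)².
z_{α/2} = 2.241 (two-sided α = 0.025); z_β = 1.645 (power 95% → β = 0.05).
n = (3.886 × 0.311 / 0.179)² = 45.58
Round up: n = 46.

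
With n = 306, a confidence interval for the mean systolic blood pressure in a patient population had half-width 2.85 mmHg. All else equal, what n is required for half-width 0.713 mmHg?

4890

Margin of error scales as 1/√n, so n₂ = n₁·(E₁/E₂)².
n₂ = 306 × (2.85/0.713)² = 306 × 15.98 = 4889.88
Round up: n₂ = 4890.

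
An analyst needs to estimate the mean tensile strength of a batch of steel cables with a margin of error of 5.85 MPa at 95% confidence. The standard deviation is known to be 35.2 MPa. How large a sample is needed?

For a mean, the margin of error is E = z·σ/√n, so n = (zσ/E)².
At 95% confidence, z = 1.960.
n = (1.960 × 35.2 / 5.85)² = 139.09
Round up: n = 140.

140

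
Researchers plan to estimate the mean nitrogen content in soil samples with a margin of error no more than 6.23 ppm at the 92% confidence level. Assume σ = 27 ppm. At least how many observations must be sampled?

58

For a mean, the margin of error is E = z·σ/√n, so n = (zσ/E)².
At 92% confidence, z = 1.751.
n = (1.751 × 27 / 6.23)² = 57.59
Round up: n = 58.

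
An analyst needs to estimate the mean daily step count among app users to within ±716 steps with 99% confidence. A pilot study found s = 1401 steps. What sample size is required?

n = 26

For a mean, the margin of error is E = z·σ/√n, so n = (zσ/E)².
At 99% confidence, z = 2.576.
n = (2.576 × 1401 / 716)² = 25.41
Round up: n = 26.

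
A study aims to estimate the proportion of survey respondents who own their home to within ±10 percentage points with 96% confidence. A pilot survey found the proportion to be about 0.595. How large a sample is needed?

For a proportion with margin E = 0.1 at 96% confidence, z = 2.054.
n = p̂(1−p̂)(z/E)² = 0.595 × 0.405 × (2.054/0.1)² = 101.67
Round up: n = 102.

n = 102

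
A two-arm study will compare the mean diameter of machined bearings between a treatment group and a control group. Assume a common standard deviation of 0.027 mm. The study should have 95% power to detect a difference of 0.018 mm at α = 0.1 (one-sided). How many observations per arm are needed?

39 per group

For two equal groups, n per group = 2·((z_α + z_β)·σ/δ)².
z_α = 1.282; z_β = 1.645 (power 95%).
n = 2 × (2.927 × 0.027 / 0.018)² = 2 × 19.28 = 38.56
Round up: n = 39 per group.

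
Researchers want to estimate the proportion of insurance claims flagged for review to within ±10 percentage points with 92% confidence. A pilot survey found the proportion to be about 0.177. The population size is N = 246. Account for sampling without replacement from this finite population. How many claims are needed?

38

For a proportion with margin E = 0.1 at 92% confidence, z = 1.751.
n = p̂(1−p̂)(z/E)² = 0.177 × 0.823 × (1.751/0.1)² = 44.66 — call this n₀.
Finite-population correction with N = 246: n = n₀ / (1 + (n₀−1)/N) = 44.66 / 1.177 = 37.94
Round up: n = 38.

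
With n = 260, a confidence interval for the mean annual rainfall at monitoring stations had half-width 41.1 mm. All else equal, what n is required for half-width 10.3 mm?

Margin of error scales as 1/√n, so n₂ = n₁·(E₁/E₂)².
n₂ = 260 × (41.1/10.3)² = 260 × 15.92 = 4139.20
Round up: n₂ = 4140.

4140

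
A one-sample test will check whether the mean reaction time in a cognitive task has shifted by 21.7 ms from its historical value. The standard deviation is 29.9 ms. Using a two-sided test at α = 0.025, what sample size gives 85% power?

For a one-sample z-test, n = ((z_{α/2} + z_β)·σ/δ)².
z_{α/2} = 2.241 (two-sided α = 0.025); z_β = 1.036 (power 85% → β = 0.15).
n = (3.277 × 29.9 / 21.7)² = 20.39
Round up: n = 21.

21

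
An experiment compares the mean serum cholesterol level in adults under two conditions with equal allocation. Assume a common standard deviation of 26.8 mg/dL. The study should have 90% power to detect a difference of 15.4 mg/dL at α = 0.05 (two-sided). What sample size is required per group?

For two equal groups, n per group = 2·((z_{α/2} + z_β)·σ/δ)².
z_{α/2} = 1.960; z_β = 1.282 (power 90%).
n = 2 × (3.242 × 26.8 / 15.4)² = 2 × 31.83 = 63.66
Round up: n = 64 per group.

64 per group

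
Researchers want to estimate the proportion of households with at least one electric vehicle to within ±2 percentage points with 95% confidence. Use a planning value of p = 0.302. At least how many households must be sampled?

2025

For a proportion with margin E = 0.02 at 95% confidence, z = 1.960.
n = p̂(1−p̂)(z/E)² = 0.302 × 0.698 × (1.960/0.02)² = 2024.48
Round up: n = 2025.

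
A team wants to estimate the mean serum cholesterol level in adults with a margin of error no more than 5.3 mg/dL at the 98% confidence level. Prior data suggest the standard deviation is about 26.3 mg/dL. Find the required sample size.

134

For a mean, the margin of error is E = z·σ/√n, so n = (zσ/E)².
At 98% confidence, z = 2.326.
n = (2.326 × 26.3 / 5.3)² = 133.22
Round up: n = 134.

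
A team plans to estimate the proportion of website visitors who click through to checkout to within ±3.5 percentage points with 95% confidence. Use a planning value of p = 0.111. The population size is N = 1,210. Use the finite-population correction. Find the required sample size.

247

For a proportion with margin E = 0.035 at 95% confidence, z = 1.960.
n = p̂(1−p̂)(z/E)² = 0.111 × 0.889 × (1.960/0.035)² = 309.46 — call this n₀.
Finite-population correction with N = 1,210: n = n₀ / (1 + (n₀−1)/N) = 309.46 / 1.255 = 246.58
Round up: n = 247.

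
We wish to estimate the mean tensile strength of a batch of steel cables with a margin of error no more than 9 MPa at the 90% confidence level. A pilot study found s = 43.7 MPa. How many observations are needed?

n = 64

For a mean, the margin of error is E = z·σ/√n, so n = (zσ/E)².
At 90% confidence, z = 1.645.
n = (1.645 × 43.7 / 9)² = 63.80
Round up: n = 64.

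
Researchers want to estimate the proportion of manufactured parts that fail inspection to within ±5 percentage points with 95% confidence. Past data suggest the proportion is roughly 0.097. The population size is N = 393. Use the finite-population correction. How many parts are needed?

For a proportion with margin E = 0.05 at 95% confidence, z = 1.960.
n = p̂(1−p̂)(z/E)² = 0.097 × 0.903 × (1.960/0.05)² = 134.60 — call this n₀.
Finite-population correction with N = 393: n = n₀ / (1 + (n₀−1)/N) = 134.60 / 1.34 = 100.45
Round up: n = 101.

101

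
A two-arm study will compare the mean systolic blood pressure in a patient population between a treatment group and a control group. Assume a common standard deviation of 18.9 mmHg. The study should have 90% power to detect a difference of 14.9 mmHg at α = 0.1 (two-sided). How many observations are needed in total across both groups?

For two equal groups, n per group = 2·((z_{α/2} + z_β)·σ/δ)².
z_{α/2} = 1.645; z_β = 1.282 (power 90%).
n = 2 × (2.927 × 18.9 / 14.9)² = 2 × 13.78 = 27.56
Round up: n = 28 per group.
Total across both groups: 2 × 28 = 56.

56 total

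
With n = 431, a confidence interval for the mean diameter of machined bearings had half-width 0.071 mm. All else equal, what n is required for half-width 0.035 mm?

1774

Margin of error scales as 1/√n, so n₂ = n₁·(E₁/E₂)².
n₂ = 431 × (0.071/0.035)² = 431 × 4.115 = 1773.57
Round up: n₂ = 1774.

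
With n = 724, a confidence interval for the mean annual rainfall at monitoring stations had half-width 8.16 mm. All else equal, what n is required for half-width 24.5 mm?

81

Margin of error scales as 1/√n, so n₂ = n₁·(E₁/E₂)².
n₂ = 724 × (8.16/24.5)² = 724 × 0.1109 = 80.29
Round up: n₂ = 81.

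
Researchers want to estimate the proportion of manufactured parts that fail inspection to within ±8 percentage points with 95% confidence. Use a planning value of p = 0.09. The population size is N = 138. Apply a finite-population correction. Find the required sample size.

For a proportion with margin E = 0.08 at 95% confidence, z = 1.960.
n = p̂(1−p̂)(z/E)² = 0.09 × 0.91 × (1.960/0.08)² = 49.16 — call this n₀.
Finite-population correction with N = 138: n = n₀ / (1 + (n₀−1)/N) = 49.16 / 1.349 = 36.44
Round up: n = 37.

37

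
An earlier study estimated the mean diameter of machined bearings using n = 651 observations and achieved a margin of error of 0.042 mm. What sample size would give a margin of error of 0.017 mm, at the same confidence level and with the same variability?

3974

Margin of error scales as 1/√n, so n₂ = n₁·(E₁/E₂)².
n₂ = 651 × (0.042/0.017)² = 651 × 6.104 = 3973.70
Round up: n₂ = 3974.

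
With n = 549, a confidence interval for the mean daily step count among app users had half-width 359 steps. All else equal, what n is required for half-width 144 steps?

Margin of error scales as 1/√n, so n₂ = n₁·(E₁/E₂)².
n₂ = 549 × (359/144)² = 549 × 6.215 = 3412.03
Round up: n₂ = 3413.

3413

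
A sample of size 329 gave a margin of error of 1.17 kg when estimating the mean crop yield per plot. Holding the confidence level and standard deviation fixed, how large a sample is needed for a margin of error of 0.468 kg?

n = 2057

Margin of error scales as 1/√n, so n₂ = n₁·(E₁/E₂)².
n₂ = 329 × (1.17/0.468)² = 329 × 6.25 = 2056.25
Round up: n₂ = 2057.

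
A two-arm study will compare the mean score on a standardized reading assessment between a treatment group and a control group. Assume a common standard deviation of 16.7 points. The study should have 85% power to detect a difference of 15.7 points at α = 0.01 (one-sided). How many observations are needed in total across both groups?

For two equal groups, n per group = 2·((z_α + z_β)·σ/δ)².
z_α = 2.326; z_β = 1.036 (power 85%).
n = 2 × (3.362 × 16.7 / 15.7)² = 2 × 12.79 = 25.58
Round up: n = 26 per group.
Total across both groups: 2 × 26 = 52.

52 total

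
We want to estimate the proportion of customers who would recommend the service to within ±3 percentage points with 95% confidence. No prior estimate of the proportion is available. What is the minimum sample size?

n = 1068

For a proportion with margin E = 0.03 at 95% confidence, z = 1.960.
With no prior estimate, use p = 0.5, which maximizes p(1−p) at 0.25.
n = 0.25 × (z/E)² = 0.25 × (1.960/0.03)² = 1067.11
Round up: n = 1068.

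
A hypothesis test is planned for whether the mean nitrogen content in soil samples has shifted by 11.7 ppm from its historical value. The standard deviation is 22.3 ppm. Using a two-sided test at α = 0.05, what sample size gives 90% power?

For a one-sample z-test, n = ((z_{α/2} + z_β)·σ/δ)².
z_{α/2} = 1.960 (two-sided α = 0.05); z_β = 1.282 (power 90% → β = 0.1).
n = (3.242 × 22.3 / 11.7)² = 38.18
Round up: n = 39.

39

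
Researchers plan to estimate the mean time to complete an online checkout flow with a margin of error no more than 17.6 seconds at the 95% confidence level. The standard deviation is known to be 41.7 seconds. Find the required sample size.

22

For a mean, the margin of error is E = z·σ/√n, so n = (zσ/E)².
At 95% confidence, z = 1.960.
n = (1.960 × 41.7 / 17.6)² = 21.57
Round up: n = 22.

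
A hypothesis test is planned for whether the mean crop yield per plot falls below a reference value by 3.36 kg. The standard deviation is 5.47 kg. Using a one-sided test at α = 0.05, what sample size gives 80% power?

For a one-sample z-test, n = ((z_α + z_β)·σ/δ)².
z_α = 1.645 (one-sided α = 0.05); z_β = 0.842 (power 80% → β = 0.2).
n = (2.487 × 5.47 / 3.36)² = 16.39
Round up: n = 17.

n = 17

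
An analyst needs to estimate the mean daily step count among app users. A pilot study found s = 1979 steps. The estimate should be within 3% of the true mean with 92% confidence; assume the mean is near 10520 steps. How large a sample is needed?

For a mean, the margin of error is E = z·σ/√n, so n = (zσ/E)².
At 92% confidence, z = 1.751.
E = 3% of 10520 = 315.6 steps.
n = (1.751 × 1979 / 315.6)² = 120.56
Round up: n = 121.

121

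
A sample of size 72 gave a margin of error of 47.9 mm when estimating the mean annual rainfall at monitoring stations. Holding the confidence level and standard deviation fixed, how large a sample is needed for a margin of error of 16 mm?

n = 646

Margin of error scales as 1/√n, so n₂ = n₁·(E₁/E₂)².
n₂ = 72 × (47.9/16)² = 72 × 8.963 = 645.34
Round up: n₂ = 646.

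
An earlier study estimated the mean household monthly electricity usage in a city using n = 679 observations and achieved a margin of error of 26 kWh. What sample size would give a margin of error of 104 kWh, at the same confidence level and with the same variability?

43

Margin of error scales as 1/√n, so n₂ = n₁·(E₁/E₂)².
n₂ = 679 × (26/104)² = 679 × 0.0625 = 42.44
Round up: n₂ = 43.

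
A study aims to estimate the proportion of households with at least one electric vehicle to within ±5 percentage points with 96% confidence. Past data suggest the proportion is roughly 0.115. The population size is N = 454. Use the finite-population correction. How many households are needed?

For a proportion with margin E = 0.05 at 96% confidence, z = 2.054.
n = p̂(1−p̂)(z/E)² = 0.115 × 0.885 × (2.054/0.05)² = 171.75 — call this n₀.
Finite-population correction with N = 454: n = n₀ / (1 + (n₀−1)/N) = 171.75 / 1.376 = 124.82
Round up: n = 125.

125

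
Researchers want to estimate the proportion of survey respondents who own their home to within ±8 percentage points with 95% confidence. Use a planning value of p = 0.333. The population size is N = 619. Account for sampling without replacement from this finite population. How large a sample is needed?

110

For a proportion with margin E = 0.08 at 95% confidence, z = 1.960.
n = p̂(1−p̂)(z/E)² = 0.333 × 0.667 × (1.960/0.08)² = 133.32 — call this n₀.
Finite-population correction with N = 619: n = n₀ / (1 + (n₀−1)/N) = 133.32 / 1.214 = 109.82
Round up: n = 110.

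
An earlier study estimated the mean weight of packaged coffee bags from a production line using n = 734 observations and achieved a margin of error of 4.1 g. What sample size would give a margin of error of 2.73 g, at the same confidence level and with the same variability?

Margin of error scales as 1/√n, so n₂ = n₁·(E₁/E₂)².
n₂ = 734 × (4.1/2.73)² = 734 × 2.255 = 1655.17
Round up: n₂ = 1656.

1656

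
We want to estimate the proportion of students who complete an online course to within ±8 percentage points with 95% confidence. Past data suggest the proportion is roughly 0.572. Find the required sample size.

For a proportion with margin E = 0.08 at 95% confidence, z = 1.960.
n = p̂(1−p̂)(z/E)² = 0.572 × 0.428 × (1.960/0.08)² = 146.95
Round up: n = 147.

147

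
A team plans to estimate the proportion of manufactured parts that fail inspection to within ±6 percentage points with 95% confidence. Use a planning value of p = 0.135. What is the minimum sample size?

125

For a proportion with margin E = 0.06 at 95% confidence, z = 1.960.
n = p̂(1−p̂)(z/E)² = 0.135 × 0.865 × (1.960/0.06)² = 124.61
Round up: n = 125.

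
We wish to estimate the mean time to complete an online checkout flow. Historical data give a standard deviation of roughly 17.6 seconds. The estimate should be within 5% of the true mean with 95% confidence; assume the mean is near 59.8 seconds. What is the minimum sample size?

134

For a mean, the margin of error is E = z·σ/√n, so n = (zσ/E)².
At 95% confidence, z = 1.960.
E = 5% of 59.8 = 2.99 seconds.
n = (1.960 × 17.6 / 2.99)² = 133.11
Round up: n = 134.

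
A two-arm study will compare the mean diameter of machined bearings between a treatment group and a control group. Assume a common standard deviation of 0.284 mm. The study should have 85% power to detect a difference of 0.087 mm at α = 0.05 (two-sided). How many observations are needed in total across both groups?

384 total

For two equal groups, n per group = 2·((z_{α/2} + z_β)·σ/δ)².
z_{α/2} = 1.960; z_β = 1.036 (power 85%).
n = 2 × (2.996 × 0.284 / 0.087)² = 2 × 95.65 = 191.30
Round up: n = 192 per group.
Total across both groups: 2 × 192 = 384.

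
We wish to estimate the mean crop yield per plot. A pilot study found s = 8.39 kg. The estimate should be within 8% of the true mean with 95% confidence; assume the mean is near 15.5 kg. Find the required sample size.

176

For a mean, the margin of error is E = z·σ/√n, so n = (zσ/E)².
At 95% confidence, z = 1.960.
E = 8% of 15.5 = 1.24 kg.
n = (1.960 × 8.39 / 1.24)² = 175.87
Round up: n = 176.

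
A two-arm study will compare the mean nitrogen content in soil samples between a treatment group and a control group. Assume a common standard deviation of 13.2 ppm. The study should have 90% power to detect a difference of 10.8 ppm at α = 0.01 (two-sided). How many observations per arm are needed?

45 per group

For two equal groups, n per group = 2·((z_{α/2} + z_β)·σ/δ)².
z_{α/2} = 2.576; z_β = 1.282 (power 90%).
n = 2 × (3.858 × 13.2 / 10.8)² = 2 × 22.23 = 44.46
Round up: n = 45 per group.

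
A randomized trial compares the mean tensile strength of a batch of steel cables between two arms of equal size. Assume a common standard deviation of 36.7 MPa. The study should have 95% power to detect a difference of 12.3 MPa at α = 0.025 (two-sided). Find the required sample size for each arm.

For two equal groups, n per group = 2·((z_{α/2} + z_β)·σ/δ)².
z_{α/2} = 2.241; z_β = 1.645 (power 95%).
n = 2 × (3.886 × 36.7 / 12.3)² = 2 × 134.44 = 268.88
Round up: n = 269 per group.

269 per group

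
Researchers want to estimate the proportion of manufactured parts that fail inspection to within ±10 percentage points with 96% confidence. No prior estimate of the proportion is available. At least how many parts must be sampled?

For a proportion with margin E = 0.1 at 96% confidence, z = 2.054.
With no prior estimate, use p = 0.5, which maximizes p(1−p) at 0.25.
n = 0.25 × (z/E)² = 0.25 × (2.054/0.1)² = 105.47
Round up: n = 106.

106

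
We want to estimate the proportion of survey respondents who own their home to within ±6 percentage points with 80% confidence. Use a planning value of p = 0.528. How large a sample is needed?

114

For a proportion with margin E = 0.06 at 80% confidence, z = 1.282.
n = p̂(1−p̂)(z/E)² = 0.528 × 0.472 × (1.282/0.06)² = 113.78
Round up: n = 114.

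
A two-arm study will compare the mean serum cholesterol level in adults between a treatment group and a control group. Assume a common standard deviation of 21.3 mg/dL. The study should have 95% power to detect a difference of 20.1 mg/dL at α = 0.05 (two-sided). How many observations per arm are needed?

For two equal groups, n per group = 2·((z_{α/2} + z_β)·σ/δ)².
z_{α/2} = 1.960; z_β = 1.645 (power 95%).
n = 2 × (3.605 × 21.3 / 20.1)² = 2 × 14.59 = 29.18
Round up: n = 30 per group.

30 per group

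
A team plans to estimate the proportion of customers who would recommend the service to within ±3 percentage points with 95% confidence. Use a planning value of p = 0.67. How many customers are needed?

For a proportion with margin E = 0.03 at 95% confidence, z = 1.960.
n = p̂(1−p̂)(z/E)² = 0.67 × 0.33 × (1.960/0.03)² = 943.75
Round up: n = 944.

944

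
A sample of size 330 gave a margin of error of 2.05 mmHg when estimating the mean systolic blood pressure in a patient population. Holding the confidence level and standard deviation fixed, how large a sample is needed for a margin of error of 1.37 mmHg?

n = 739

Margin of error scales as 1/√n, so n₂ = n₁·(E₁/E₂)².
n₂ = 330 × (2.05/1.37)² = 330 × 2.239 = 738.87
Round up: n₂ = 739.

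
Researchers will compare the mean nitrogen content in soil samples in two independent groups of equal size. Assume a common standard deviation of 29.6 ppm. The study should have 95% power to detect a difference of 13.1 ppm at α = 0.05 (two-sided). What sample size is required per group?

133 per group

For two equal groups, n per group = 2·((z_{α/2} + z_β)·σ/δ)².
z_{α/2} = 1.960; z_β = 1.645 (power 95%).
n = 2 × (3.605 × 29.6 / 13.1)² = 2 × 66.35 = 132.70
Round up: n = 133 per group.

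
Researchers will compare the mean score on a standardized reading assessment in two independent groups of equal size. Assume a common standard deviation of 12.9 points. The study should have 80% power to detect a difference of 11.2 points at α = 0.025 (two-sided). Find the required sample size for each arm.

26 per group

For two equal groups, n per group = 2·((z_{α/2} + z_β)·σ/δ)².
z_{α/2} = 2.241; z_β = 0.842 (power 80%).
n = 2 × (3.083 × 12.9 / 11.2)² = 2 × 12.61 = 25.22
Round up: n = 26 per group.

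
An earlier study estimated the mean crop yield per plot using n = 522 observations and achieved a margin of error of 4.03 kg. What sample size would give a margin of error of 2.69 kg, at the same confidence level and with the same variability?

Margin of error scales as 1/√n, so n₂ = n₁·(E₁/E₂)².
n₂ = 522 × (4.03/2.69)² = 522 × 2.244 = 1171.37
Round up: n₂ = 1172.

1172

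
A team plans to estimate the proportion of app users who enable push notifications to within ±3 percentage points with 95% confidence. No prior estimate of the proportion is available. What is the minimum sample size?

For a proportion with margin E = 0.03 at 95% confidence, z = 1.960.
With no prior estimate, use p = 0.5, which maximizes p(1−p) at 0.25.
n = 0.25 × (z/E)² = 0.25 × (1.960/0.03)² = 1067.11
Round up: n = 1068.

1068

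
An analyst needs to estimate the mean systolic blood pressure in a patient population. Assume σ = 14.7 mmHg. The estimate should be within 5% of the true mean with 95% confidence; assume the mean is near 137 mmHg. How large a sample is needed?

For a mean, the margin of error is E = z·σ/√n, so n = (zσ/E)².
At 95% confidence, z = 1.960.
E = 5% of 137 = 6.85 mmHg.
n = (1.960 × 14.7 / 6.85)² = 17.69
Round up: n = 18.

18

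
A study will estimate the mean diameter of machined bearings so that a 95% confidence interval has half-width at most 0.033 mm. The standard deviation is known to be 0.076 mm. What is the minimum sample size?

For a mean, the margin of error is E = z·σ/√n, so n = (zσ/E)².
At 95% confidence, z = 1.960.
n = (1.960 × 0.076 / 0.033)² = 20.38
Round up: n = 21.

21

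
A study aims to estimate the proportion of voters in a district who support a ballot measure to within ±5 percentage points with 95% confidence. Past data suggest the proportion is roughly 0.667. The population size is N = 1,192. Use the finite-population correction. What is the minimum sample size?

For a proportion with margin E = 0.05 at 95% confidence, z = 1.960.
n = p̂(1−p̂)(z/E)² = 0.667 × 0.333 × (1.960/0.05)² = 341.30 — call this n₀.
Finite-population correction with N = 1,192: n = n₀ / (1 + (n₀−1)/N) = 341.30 / 1.285 = 265.60
Round up: n = 266.

266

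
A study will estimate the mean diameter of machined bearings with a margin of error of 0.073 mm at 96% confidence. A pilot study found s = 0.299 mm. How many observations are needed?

For a mean, the margin of error is E = z·σ/√n, so n = (zσ/E)².
At 96% confidence, z = 2.054.
n = (2.054 × 0.299 / 0.073)² = 70.78
Round up: n = 71.

71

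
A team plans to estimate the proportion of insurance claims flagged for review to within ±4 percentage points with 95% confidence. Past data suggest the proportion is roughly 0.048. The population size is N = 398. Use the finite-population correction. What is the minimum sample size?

For a proportion with margin E = 0.04 at 95% confidence, z = 1.960.
n = p̂(1−p̂)(z/E)² = 0.048 × 0.952 × (1.960/0.04)² = 109.72 — call this n₀.
Finite-population correction with N = 398: n = n₀ / (1 + (n₀−1)/N) = 109.72 / 1.273 = 86.19
Round up: n = 87.

n = 87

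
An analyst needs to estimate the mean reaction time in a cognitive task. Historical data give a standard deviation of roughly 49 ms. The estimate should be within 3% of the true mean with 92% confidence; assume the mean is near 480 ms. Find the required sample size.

For a mean, the margin of error is E = z·σ/√n, so n = (zσ/E)².
At 92% confidence, z = 1.751.
E = 3% of 480 = 14.4 ms.
n = (1.751 × 49 / 14.4)² = 35.50
Round up: n = 36.

n = 36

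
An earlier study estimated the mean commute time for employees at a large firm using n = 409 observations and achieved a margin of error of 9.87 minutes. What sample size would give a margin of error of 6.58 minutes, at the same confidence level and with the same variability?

n = 921

Margin of error scales as 1/√n, so n₂ = n₁·(E₁/E₂)².
n₂ = 409 × (9.87/6.58)² = 409 × 2.25 = 920.25
Round up: n₂ = 921.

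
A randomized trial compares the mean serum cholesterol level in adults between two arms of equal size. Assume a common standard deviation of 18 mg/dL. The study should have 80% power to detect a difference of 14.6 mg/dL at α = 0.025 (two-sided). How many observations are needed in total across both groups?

58 total

For two equal groups, n per group = 2·((z_{α/2} + z_β)·σ/δ)².
z_{α/2} = 2.241; z_β = 0.842 (power 80%).
n = 2 × (3.083 × 18 / 14.6)² = 2 × 14.45 = 28.90
Round up: n = 29 per group.
Total across both groups: 2 × 29 = 58.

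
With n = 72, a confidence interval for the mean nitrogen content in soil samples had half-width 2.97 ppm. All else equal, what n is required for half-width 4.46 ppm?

Margin of error scales as 1/√n, so n₂ = n₁·(E₁/E₂)².
n₂ = 72 × (2.97/4.46)² = 72 × 0.4434 = 31.92
Round up: n₂ = 32.

32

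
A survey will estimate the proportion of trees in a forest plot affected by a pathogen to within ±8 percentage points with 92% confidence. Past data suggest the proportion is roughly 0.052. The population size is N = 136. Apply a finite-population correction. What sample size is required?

n = 21

For a proportion with margin E = 0.08 at 92% confidence, z = 1.751.
n = p̂(1−p̂)(z/E)² = 0.052 × 0.948 × (1.751/0.08)² = 23.62 — call this n₀.
Finite-population correction with N = 136: n = n₀ / (1 + (n₀−1)/N) = 23.62 / 1.166 = 20.26
Round up: n = 21.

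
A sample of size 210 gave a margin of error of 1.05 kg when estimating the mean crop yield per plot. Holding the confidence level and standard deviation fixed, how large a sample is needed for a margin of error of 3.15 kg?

24

Margin of error scales as 1/√n, so n₂ = n₁·(E₁/E₂)².
n₂ = 210 × (1.05/3.15)² = 210 × 0.1111 = 23.33
Round up: n₂ = 24.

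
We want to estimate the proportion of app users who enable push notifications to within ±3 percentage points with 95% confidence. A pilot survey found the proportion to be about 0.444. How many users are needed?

For a proportion with margin E = 0.03 at 95% confidence, z = 1.960.
n = p̂(1−p̂)(z/E)² = 0.444 × 0.556 × (1.960/0.03)² = 1053.73
Round up: n = 1054.

1054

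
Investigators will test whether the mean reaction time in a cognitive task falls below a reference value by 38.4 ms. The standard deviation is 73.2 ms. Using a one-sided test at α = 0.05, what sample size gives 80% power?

For a one-sample z-test, n = ((z_α + z_β)·σ/δ)².
z_α = 1.645 (one-sided α = 0.05); z_β = 0.842 (power 80% → β = 0.2).
n = (2.487 × 73.2 / 38.4)² = 22.48
Round up: n = 23.

23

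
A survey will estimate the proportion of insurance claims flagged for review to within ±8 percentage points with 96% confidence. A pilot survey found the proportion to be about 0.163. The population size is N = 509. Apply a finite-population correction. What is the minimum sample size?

For a proportion with margin E = 0.08 at 96% confidence, z = 2.054.
n = p̂(1−p̂)(z/E)² = 0.163 × 0.837 × (2.054/0.08)² = 89.94 — call this n₀.
Finite-population correction with N = 509: n = n₀ / (1 + (n₀−1)/N) = 89.94 / 1.175 = 76.54
Round up: n = 77.

n = 77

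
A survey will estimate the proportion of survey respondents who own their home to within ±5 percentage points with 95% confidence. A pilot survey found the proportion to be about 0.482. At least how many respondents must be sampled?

For a proportion with margin E = 0.05 at 95% confidence, z = 1.960.
n = p̂(1−p̂)(z/E)² = 0.482 × 0.518 × (1.960/0.05)² = 383.66
Round up: n = 384.

384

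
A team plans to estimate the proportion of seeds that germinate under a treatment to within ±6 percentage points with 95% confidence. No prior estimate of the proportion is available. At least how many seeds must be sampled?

For a proportion with margin E = 0.06 at 95% confidence, z = 1.960.
With no prior estimate, use p = 0.5, which maximizes p(1−p) at 0.25.
n = 0.25 × (z/E)² = 0.25 × (1.960/0.06)² = 266.78
Round up: n = 267.

n = 267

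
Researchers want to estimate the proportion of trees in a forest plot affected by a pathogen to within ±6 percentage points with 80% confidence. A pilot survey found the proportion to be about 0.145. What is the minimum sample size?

For a proportion with margin E = 0.06 at 80% confidence, z = 1.282.
n = p̂(1−p̂)(z/E)² = 0.145 × 0.855 × (1.282/0.06)² = 56.60
Round up: n = 57.

57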